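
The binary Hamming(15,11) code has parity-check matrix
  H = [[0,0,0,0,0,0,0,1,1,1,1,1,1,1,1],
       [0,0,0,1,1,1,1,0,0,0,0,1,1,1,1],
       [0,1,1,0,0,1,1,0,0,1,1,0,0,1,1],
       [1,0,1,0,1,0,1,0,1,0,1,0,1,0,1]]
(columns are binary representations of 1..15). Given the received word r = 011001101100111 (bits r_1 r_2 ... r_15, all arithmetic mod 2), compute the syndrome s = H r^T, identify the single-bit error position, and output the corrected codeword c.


s = (1, 1, 1, 1)^T, error position = 15, corrected codeword c = 011001101100110

Compute s = H r^T mod 2 one row at a time:
  s_1 = 0 + 1 + 1 + 0 + 0 + 1 + 1 + 1 = 5 ≡ 1 (mod 2).
  s_2 = 0 + 0 + 1 + 1 + 0 + 1 + 1 + 1 = 5 ≡ 1 (mod 2).
  s_3 = 1 + 1 + 1 + 1 + 1 + 0 + 1 + 1 = 7 ≡ 1 (mod 2).
  s_4 = 0 + 1 + 0 + 1 + 1 + 0 + 1 + 1 = 5 ≡ 1 (mod 2).
s = (1, 1, 1, 1)^T — this equals column 15 of H (binary 1111), so error is at position 15.
Correct: flip bit 15 of r = 011001101100111 to get c = 011001101100110.


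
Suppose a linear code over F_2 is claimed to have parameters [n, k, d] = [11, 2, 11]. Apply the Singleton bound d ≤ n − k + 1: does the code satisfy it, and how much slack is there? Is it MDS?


Singleton RHS = n − k + 1 = 10, slack = -1, bound violated (no such code; not MDS).

Singleton bound: d ≤ n − k + 1.
Here n = 11, k = 2, so n − k + 1 = 10.
Given d = 11, check d ≤ 10: NO.
Slack = (n − k + 1) − d = -1.
The slack is negative: d = 11 exceeds n − k + 1 = 10 by 1, so the Singleton bound is violated and no linear [11, 2, 11]_2 code can exist. In particular it is not MDS (MDS requires d = n − k + 1 exactly).
Description: the claimed parameters are [11, 2, 11]_2; such a code would be impossible (violates the Singleton bound).


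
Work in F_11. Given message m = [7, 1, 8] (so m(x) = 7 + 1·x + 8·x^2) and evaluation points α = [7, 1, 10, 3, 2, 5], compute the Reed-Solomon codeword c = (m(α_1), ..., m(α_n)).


c = [10, 5, 3, 5, 8, 3]

Message polynomial: m(x) = 7 + 1·x + 8·x^2 (mod 11).
For each evaluation point α_i, compute m(α_i) mod 11:
  α_1 = 7: Horner steps 8 → 2 → 10, so m(7) = 10.
  α_2 = 1: Horner steps 8 → 9 → 5, so m(1) = 5.
  α_3 = 10: Horner steps 8 → 4 → 3, so m(10) = 3.
  α_4 = 3: Horner steps 8 → 3 → 5, so m(3) = 5.
  α_5 = 2: Horner steps 8 → 6 → 8, so m(2) = 8.
  α_6 = 5: Horner steps 8 → 8 → 3, so m(5) = 3.
Codeword c = [10, 5, 3, 5, 8, 3] ∈ F_11^6.


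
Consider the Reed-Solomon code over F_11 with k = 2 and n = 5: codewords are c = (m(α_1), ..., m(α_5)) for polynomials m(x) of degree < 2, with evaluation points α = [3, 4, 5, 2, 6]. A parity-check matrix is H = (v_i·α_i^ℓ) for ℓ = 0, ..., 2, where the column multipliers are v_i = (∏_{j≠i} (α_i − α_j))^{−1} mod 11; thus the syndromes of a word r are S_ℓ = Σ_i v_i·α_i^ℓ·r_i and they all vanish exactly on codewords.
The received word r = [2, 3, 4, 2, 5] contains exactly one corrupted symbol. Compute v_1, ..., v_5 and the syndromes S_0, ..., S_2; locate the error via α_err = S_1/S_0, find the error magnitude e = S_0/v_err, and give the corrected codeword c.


S = (6, 1, 2), error at position 4, error magnitude e = 1, c = [2, 3, 4, 1, 5].

Step 1: column multipliers v_i = (∏_{j≠i}(α_i − α_j))^{−1} mod 11.
  i = 1 (α = 3): (3−4)(3−5)(3−2)(3−6) = (−1)·(−2)·1·(−3) = −6 ≡ 5, so v_1 = 5^{−1} = 9 (mod 11).
  i = 2 (α = 4): (4−3)(4−5)(4−2)(4−6) = 1·(−1)·2·(−2) = 4 ≡ 4, so v_2 = 4^{−1} = 3 (mod 11).
  i = 3 (α = 5): (5−3)(5−4)(5−2)(5−6) = 2·1·3·(−1) = −6 ≡ 5, so v_3 = 5^{−1} = 9 (mod 11).
  i = 4 (α = 2): (2−3)(2−4)(2−5)(2−6) = (−1)·(−2)·(−3)·(−4) = 24 ≡ 2, so v_4 = 2^{−1} = 6 (mod 11).
  i = 5 (α = 6): (6−3)(6−4)(6−5)(6−2) = 3·2·1·4 = 24 ≡ 2, so v_5 = 2^{−1} = 6 (mod 11).
  v = [9, 3, 9, 6, 6].
Step 2: syndromes of r = [2, 3, 4, 2, 5] (all sums mod 11).
  S_0 = Σ v_i r_i = 9·2 + 3·3 + 9·4 + 6·2 + 6·5 = 105 ≡ 6.
  S_1 = Σ v_i α_i r_i = 9·3·2 + 3·4·3 + 9·5·4 + 6·2·2 + 6·6·5 = 474 ≡ 1.
  α_i^2 mod 11 = [9, 5, 3, 4, 3].
  S_2 = Σ v_i α_i^2 r_i = 9·9·2 + 3·5·3 + 9·3·4 + 6·4·2 + 6·3·5 = 453 ≡ 2.
  S = (6, 1, 2) ≠ 0, so r is not a codeword (an error is present).
Step 3: locate the error. For a single error e at position i, S_ℓ = v_i·e·α_i^ℓ, so α_err = S_1/S_0.
  S_0^{−1} = 6^{−1} = 2 (mod 11), so α_err = 1·2 = 2 ≡ 2 = α_4. Error position i = 4.
  Consistency check: S_2/S_1 = 2·1 = 2 ≡ 2 = α_err ✓ (single-error assumption holds).
Step 4: error magnitude e = S_0/v_4 = S_0·∏_{j≠4}(α_4 − α_j) = 6·2 = 12 ≡ 1 (mod 11).
Step 5: correct position 4: c_4 = r_4 − e = 2 − 1 ≡ 1 (mod 11). Hence c = [2, 3, 4, 1, 5].
  Check: interpolating c through the α_i gives m(x) = 10 + 1·x (degree < 2) with m(α_i) = c_i for every i, so c is indeed a codeword.


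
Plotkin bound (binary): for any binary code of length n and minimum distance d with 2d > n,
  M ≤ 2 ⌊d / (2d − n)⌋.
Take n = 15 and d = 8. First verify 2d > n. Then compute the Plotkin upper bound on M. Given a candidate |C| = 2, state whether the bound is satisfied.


Plotkin bound M ≤ 16; given |C| = 2 ≤ bound (satisfied).

Check applicability: 2d = 16, n = 15.
2d − n = 1 > 0, so Plotkin applies.
Compute d/(2d−n) = 8/1 ≈ 8.0000.
⌊d/(2d−n)⌋ = 8.
Plotkin bound: M ≤ 2·8 = 16.
Given |C| = 2, check: satisfied.
This |C| is below the Plotkin bound.


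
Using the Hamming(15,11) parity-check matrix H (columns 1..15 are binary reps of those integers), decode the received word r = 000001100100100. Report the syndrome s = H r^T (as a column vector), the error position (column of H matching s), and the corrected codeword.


s = (0, 1, 1, 0)^T, error position = 6, corrected codeword c = 000000100100100

Compute s = H r^T mod 2 one row at a time:
  s_1 = 0 + 0 + 1 + 0 + 0 + 1 + 0 + 0 = 2 ≡ 0 (mod 2).
  s_2 = 0 + 0 + 1 + 1 + 0 + 1 + 0 + 0 = 3 ≡ 1 (mod 2).
  s_3 = 0 + 0 + 1 + 1 + 1 + 0 + 0 + 0 = 3 ≡ 1 (mod 2).
  s_4 = 0 + 0 + 0 + 1 + 0 + 0 + 1 + 0 = 2 ≡ 0 (mod 2).
s = (0, 1, 1, 0)^T — this equals column 6 of H (binary 0110), so error is at position 6.
Correct: flip bit 6 of r = 000001100100100 to get c = 000000100100100.


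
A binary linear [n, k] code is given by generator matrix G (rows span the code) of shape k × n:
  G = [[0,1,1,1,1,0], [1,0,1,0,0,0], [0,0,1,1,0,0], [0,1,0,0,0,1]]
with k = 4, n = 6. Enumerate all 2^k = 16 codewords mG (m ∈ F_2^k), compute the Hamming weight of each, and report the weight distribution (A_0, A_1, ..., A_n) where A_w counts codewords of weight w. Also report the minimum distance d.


Weight distribution: A_0 = 1, A_2 = 6, A_4 = 9. Minimum distance d = 2.

Enumerate all 2^4 = 16 messages m ∈ F_2^4.
For each, compute codeword c = mG in F_2^6, then tally its weight.
  m = 0000 → c = 000000, weight = 0.
  m = 1000 → c = 011110, weight = 4.
  m = 0100 → c = 101000, weight = 2.
  m = 1100 → c = 110110, weight = 4.
  m = 0010 → c = 001100, weight = 2.
  m = 1010 → c = 010010, weight = 2.
  m = 0110 → c = 100100, weight = 2.
  m = 1110 → c = 111010, weight = 4.
  m = 0001 → c = 010001, weight = 2.
  m = 1001 → c = 001111, weight = 4.
  m = 0101 → c = 111001, weight = 4.
  m = 1101 → c = 100111, weight = 4.
  m = 0011 → c = 011101, weight = 4.
  m = 1011 → c = 000011, weight = 2.
  m = 0111 → c = 110101, weight = 4.
  m = 1111 → c = 101011, weight = 4.
Tally weights:
  weight 0: 1 codewords.
  weight 2: 6 codewords.
  weight 4: 9 codewords.
Minimum distance d = smallest w > 0 with A_w > 0 = 2.
Sanity: Σ A_w = 16 = 2^4 = 16 ✓.


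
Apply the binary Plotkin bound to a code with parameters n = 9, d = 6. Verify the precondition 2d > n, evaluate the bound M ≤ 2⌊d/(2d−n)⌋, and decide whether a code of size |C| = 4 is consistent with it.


Plotkin bound M ≤ 4; given |C| = 4 ≤ bound (satisfied).

Check applicability: 2d = 12, n = 9.
2d − n = 3 > 0, so Plotkin applies.
Compute d/(2d−n) = 6/3 ≈ 2.0000.
⌊d/(2d−n)⌋ = 2.
Plotkin bound: M ≤ 2·2 = 4.
Given |C| = 4, check: satisfied.
This |C| is at the Plotkin bound.


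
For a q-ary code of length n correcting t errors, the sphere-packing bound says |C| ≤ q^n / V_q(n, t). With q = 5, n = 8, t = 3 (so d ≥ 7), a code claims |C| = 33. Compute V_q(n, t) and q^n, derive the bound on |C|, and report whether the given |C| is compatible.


V_q(n, t) = 4065, q^n = 390625, Hamming bound = 96, |C| = 33 ≤ bound (satisfied).

Step 1: Compute V_q(n, t) = Σ_{j=0}^3 C(n, j) (q−1)^j.
  j = 0: C(8,0)·(4)^0 = 1·1 = 1.
  j = 1: C(8,1)·(4)^1 = 8·4 = 32.
  j = 2: C(8,2)·(4)^2 = 28·16 = 448.
  j = 3: C(8,3)·(4)^3 = 56·64 = 3584.
  V_q(n, t) = 1 + 32 + 448 + 3584 = 4065.
Step 2: q^n = 5^8 = 390625.
Step 3: Hamming bound ⌊q^n / V_q(n,t)⌋ = ⌊390625/4065⌋ = 96.
Step 4: Compare |C| = 33 to 96: satisfied.
The claimed |C| lies below the Hamming bound.


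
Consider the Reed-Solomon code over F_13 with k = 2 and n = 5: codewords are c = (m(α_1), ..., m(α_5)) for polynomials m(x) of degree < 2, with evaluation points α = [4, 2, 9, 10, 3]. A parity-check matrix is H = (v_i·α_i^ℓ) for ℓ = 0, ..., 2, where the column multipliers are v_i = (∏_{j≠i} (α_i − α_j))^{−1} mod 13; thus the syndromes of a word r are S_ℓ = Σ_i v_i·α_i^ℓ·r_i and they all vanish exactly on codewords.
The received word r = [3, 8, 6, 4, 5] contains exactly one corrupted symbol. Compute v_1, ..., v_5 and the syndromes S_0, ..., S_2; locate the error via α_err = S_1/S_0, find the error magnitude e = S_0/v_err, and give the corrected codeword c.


S = (5, 10, 7), error at position 2, error magnitude e = 1, c = [3, 7, 6, 4, 5].

Step 1: column multipliers v_i = (∏_{j≠i}(α_i − α_j))^{−1} mod 13.
  i = 1 (α = 4): (4−2)(4−9)(4−10)(4−3) = 2·(−5)·(−6)·1 = 60 ≡ 8, so v_1 = 8^{−1} = 5 (mod 13).
  i = 2 (α = 2): (2−4)(2−9)(2−10)(2−3) = (−2)·(−7)·(−8)·(−1) = 112 ≡ 8, so v_2 = 8^{−1} = 5 (mod 13).
  i = 3 (α = 9): (9−4)(9−2)(9−10)(9−3) = 5·7·(−1)·6 = −210 ≡ 11, so v_3 = 11^{−1} = 6 (mod 13).
  i = 4 (α = 10): (10−4)(10−2)(10−9)(10−3) = 6·8·1·7 = 336 ≡ 11, so v_4 = 11^{−1} = 6 (mod 13).
  i = 5 (α = 3): (3−4)(3−2)(3−9)(3−10) = (−1)·1·(−6)·(−7) = −42 ≡ 10, so v_5 = 10^{−1} = 4 (mod 13).
  v = [5, 5, 6, 6, 4].
Step 2: syndromes of r = [3, 8, 6, 4, 5] (all sums mod 13).
  S_0 = Σ v_i r_i = 5·3 + 5·8 + 6·6 + 6·4 + 4·5 = 135 ≡ 5.
  S_1 = Σ v_i α_i r_i = 5·4·3 + 5·2·8 + 6·9·6 + 6·10·4 + 4·3·5 = 764 ≡ 10.
  α_i^2 mod 13 = [3, 4, 3, 9, 9].
  S_2 = Σ v_i α_i^2 r_i = 5·3·3 + 5·4·8 + 6·3·6 + 6·9·4 + 4·9·5 = 709 ≡ 7.
  S = (5, 10, 7) ≠ 0, so r is not a codeword (an error is present).
Step 3: locate the error. For a single error e at position i, S_ℓ = v_i·e·α_i^ℓ, so α_err = S_1/S_0.
  S_0^{−1} = 5^{−1} = 8 (mod 13), so α_err = 10·8 = 80 ≡ 2 = α_2. Error position i = 2.
  Consistency check: S_2/S_1 = 7·4 = 28 ≡ 2 = α_err ✓ (single-error assumption holds).
Step 4: error magnitude e = S_0/v_2 = S_0·∏_{j≠2}(α_2 − α_j) = 5·8 = 40 ≡ 1 (mod 13).
Step 5: correct position 2: c_2 = r_2 − e = 8 − 1 ≡ 7 (mod 13). Hence c = [3, 7, 6, 4, 5].
  Check: interpolating c through the α_i gives m(x) = 11 + 11·x (degree < 2) with m(α_i) = c_i for every i, so c is indeed a codeword.


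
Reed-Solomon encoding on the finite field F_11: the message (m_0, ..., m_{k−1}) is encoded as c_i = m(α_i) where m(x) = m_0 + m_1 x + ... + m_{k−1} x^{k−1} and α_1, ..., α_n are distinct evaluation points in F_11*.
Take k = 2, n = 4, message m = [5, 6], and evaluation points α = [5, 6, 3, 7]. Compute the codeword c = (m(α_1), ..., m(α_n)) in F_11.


c = [2, 8, 1, 3]

Message polynomial: m(x) = 5 + 6·x (mod 11).
For each evaluation point α_i, compute m(α_i) mod 11:
  α_1 = 5: Horner steps 6 → 2, so m(5) = 2.
  α_2 = 6: Horner steps 6 → 8, so m(6) = 8.
  α_3 = 3: Horner steps 6 → 1, so m(3) = 1.
  α_4 = 7: Horner steps 6 → 3, so m(7) = 3.
Codeword c = [2, 8, 1, 3] ∈ F_11^4.


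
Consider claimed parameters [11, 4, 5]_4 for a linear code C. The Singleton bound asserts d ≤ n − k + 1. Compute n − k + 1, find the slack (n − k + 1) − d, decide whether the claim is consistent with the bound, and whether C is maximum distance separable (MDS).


Singleton RHS = n − k + 1 = 8, slack = 3, bound satisfied, not MDS.

Singleton bound: d ≤ n − k + 1.
Here n = 11, k = 4, so n − k + 1 = 8.
Given d = 5, check d ≤ 8: YES.
Slack = (n − k + 1) − d = 3.
The code is NOT MDS (slack = 3 > 0).
Description: the claimed parameters are [11, 4, 5]_4; such a code would be non-MDS.


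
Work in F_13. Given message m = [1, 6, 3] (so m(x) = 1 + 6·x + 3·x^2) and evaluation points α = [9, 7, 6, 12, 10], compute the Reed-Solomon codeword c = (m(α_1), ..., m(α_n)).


c = [12, 8, 2, 11, 10]

Message polynomial: m(x) = 1 + 6·x + 3·x^2 (mod 13).
For each evaluation point α_i, compute m(α_i) mod 13:
  α_1 = 9: Horner steps 3 → 7 → 12, so m(9) = 12.
  α_2 = 7: Horner steps 3 → 1 → 8, so m(7) = 8.
  α_3 = 6: Horner steps 3 → 11 → 2, so m(6) = 2.
  α_4 = 12: Horner steps 3 → 3 → 11, so m(12) = 11.
  α_5 = 10: Horner steps 3 → 10 → 10, so m(10) = 10.
Codeword c = [12, 8, 2, 11, 10] ∈ F_13^5.


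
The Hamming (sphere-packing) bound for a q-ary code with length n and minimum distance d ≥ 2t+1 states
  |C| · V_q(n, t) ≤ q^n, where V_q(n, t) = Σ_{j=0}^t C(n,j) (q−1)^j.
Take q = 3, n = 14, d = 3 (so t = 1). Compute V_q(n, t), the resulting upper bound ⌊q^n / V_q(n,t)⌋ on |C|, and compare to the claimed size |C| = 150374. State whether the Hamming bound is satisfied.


V_q(n, t) = 29, q^n = 4782969, Hamming bound = 164929, |C| = 150374 ≤ bound (satisfied).

Step 1: Compute V_q(n, t) = Σ_{j=0}^1 C(n, j) (q−1)^j.
  j = 0: C(14,0)·(2)^0 = 1·1 = 1.
  j = 1: C(14,1)·(2)^1 = 14·2 = 28.
  V_q(n, t) = 1 + 28 = 29.
Step 2: q^n = 3^14 = 4782969.
Step 3: Hamming bound ⌊q^n / V_q(n,t)⌋ = ⌊4782969/29⌋ = 164929.
Step 4: Compare |C| = 150374 to 164929: satisfied.
The claimed |C| lies below the Hamming bound.


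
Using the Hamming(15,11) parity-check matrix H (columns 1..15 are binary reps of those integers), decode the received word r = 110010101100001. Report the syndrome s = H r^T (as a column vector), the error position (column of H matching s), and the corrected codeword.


s = (1, 1, 0, 1)^T, error position = 13, corrected codeword c = 110010101100101

Compute s = H r^T mod 2 one row at a time:
  s_1 = 0 + 1 + 1 + 0 + 0 + 0 + 0 + 1 = 3 ≡ 1 (mod 2).
  s_2 = 0 + 1 + 0 + 1 + 0 + 0 + 0 + 1 = 3 ≡ 1 (mod 2).
  s_3 = 1 + 0 + 0 + 1 + 1 + 0 + 0 + 1 = 4 ≡ 0 (mod 2).
  s_4 = 1 + 0 + 1 + 1 + 1 + 0 + 0 + 1 = 5 ≡ 1 (mod 2).
s = (1, 1, 0, 1)^T — this equals column 13 of H (binary 1101), so error is at position 13.
Correct: flip bit 13 of r = 110010101100001 to get c = 110010101100101.


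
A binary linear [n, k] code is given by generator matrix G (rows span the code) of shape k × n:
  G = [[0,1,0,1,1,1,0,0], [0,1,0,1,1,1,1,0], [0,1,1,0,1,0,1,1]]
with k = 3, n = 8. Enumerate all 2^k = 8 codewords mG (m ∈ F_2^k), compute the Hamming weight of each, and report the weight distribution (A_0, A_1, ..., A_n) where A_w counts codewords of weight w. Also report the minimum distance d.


Weight distribution: A_0 = 1, A_1 = 1, A_4 = 3, A_5 = 3. Minimum distance d = 1.

Enumerate all 2^3 = 8 messages m ∈ F_2^3.
For each, compute codeword c = mG in F_2^8, then tally its weight.
  m = 000 → c = 00000000, weight = 0.
  m = 100 → c = 01011100, weight = 4.
  m = 010 → c = 01011110, weight = 5.
  m = 110 → c = 00000010, weight = 1.
  m = 001 → c = 01101011, weight = 5.
  m = 101 → c = 00110111, weight = 5.
  m = 011 → c = 00110101, weight = 4.
  m = 111 → c = 01101001, weight = 4.
Tally weights:
  weight 0: 1 codewords.
  weight 1: 1 codewords.
  weight 4: 3 codewords.
  weight 5: 3 codewords.
Minimum distance d = smallest w > 0 with A_w > 0 = 1.
Sanity: Σ A_w = 8 = 2^3 = 8 ✓.


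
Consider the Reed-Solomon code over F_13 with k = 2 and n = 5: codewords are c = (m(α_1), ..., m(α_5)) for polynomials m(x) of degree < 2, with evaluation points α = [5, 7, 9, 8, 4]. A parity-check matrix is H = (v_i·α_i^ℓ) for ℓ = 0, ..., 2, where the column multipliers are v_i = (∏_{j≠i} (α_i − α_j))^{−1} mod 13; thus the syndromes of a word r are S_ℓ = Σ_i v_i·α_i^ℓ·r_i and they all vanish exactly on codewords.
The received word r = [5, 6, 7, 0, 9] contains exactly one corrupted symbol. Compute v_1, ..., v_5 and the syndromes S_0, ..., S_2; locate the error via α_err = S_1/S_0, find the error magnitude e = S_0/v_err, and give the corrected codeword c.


S = (3, 12, 9), error at position 5, error magnitude e = 11, c = [5, 6, 7, 0, 11].

Step 1: column multipliers v_i = (∏_{j≠i}(α_i − α_j))^{−1} mod 13.
  i = 1 (α = 5): (5−7)(5−9)(5−8)(5−4) = (−2)·(−4)·(−3)·1 = −24 ≡ 2, so v_1 = 2^{−1} = 7 (mod 13).
  i = 2 (α = 7): (7−5)(7−9)(7−8)(7−4) = 2·(−2)·(−1)·3 = 12 ≡ 12, so v_2 = 12^{−1} = 12 (mod 13).
  i = 3 (α = 9): (9−5)(9−7)(9−8)(9−4) = 4·2·1·5 = 40 ≡ 1, so v_3 = 1^{−1} = 1 (mod 13).
  i = 4 (α = 8): (8−5)(8−7)(8−9)(8−4) = 3·1·(−1)·4 = −12 ≡ 1, so v_4 = 1^{−1} = 1 (mod 13).
  i = 5 (α = 4): (4−5)(4−7)(4−9)(4−8) = (−1)·(−3)·(−5)·(−4) = 60 ≡ 8, so v_5 = 8^{−1} = 5 (mod 13).
  v = [7, 12, 1, 1, 5].
Step 2: syndromes of r = [5, 6, 7, 0, 9] (all sums mod 13).
  S_0 = Σ v_i r_i = 7·5 + 12·6 + 1·7 + 1·0 + 5·9 = 159 ≡ 3.
  S_1 = Σ v_i α_i r_i = 7·5·5 + 12·7·6 + 1·9·7 + 1·8·0 + 5·4·9 = 922 ≡ 12.
  α_i^2 mod 13 = [12, 10, 3, 12, 3].
  S_2 = Σ v_i α_i^2 r_i = 7·12·5 + 12·10·6 + 1·3·7 + 1·12·0 + 5·3·9 = 1296 ≡ 9.
  S = (3, 12, 9) ≠ 0, so r is not a codeword (an error is present).
Step 3: locate the error. For a single error e at position i, S_ℓ = v_i·e·α_i^ℓ, so α_err = S_1/S_0.
  S_0^{−1} = 3^{−1} = 9 (mod 13), so α_err = 12·9 = 108 ≡ 4 = α_5. Error position i = 5.
  Consistency check: S_2/S_1 = 9·12 = 108 ≡ 4 = α_err ✓ (single-error assumption holds).
Step 4: error magnitude e = S_0/v_5 = S_0·∏_{j≠5}(α_5 − α_j) = 3·8 = 24 ≡ 11 (mod 13).
Step 5: correct position 5: c_5 = r_5 − e = 9 − 11 ≡ 11 (mod 13). Hence c = [5, 6, 7, 0, 11].
  Check: interpolating c through the α_i gives m(x) = 9 + 7·x (degree < 2) with m(α_i) = c_i for every i, so c is indeed a codeword.


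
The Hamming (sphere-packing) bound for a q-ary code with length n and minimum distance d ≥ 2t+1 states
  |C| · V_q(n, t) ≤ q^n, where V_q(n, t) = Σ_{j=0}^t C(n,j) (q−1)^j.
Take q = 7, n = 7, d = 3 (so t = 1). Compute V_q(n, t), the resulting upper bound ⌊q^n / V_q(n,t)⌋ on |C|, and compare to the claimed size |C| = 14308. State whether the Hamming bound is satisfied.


V_q(n, t) = 43, q^n = 823543, Hamming bound = 19152, |C| = 14308 ≤ bound (satisfied).

Step 1: Compute V_q(n, t) = Σ_{j=0}^1 C(n, j) (q−1)^j.
  j = 0: C(7,0)·(6)^0 = 1·1 = 1.
  j = 1: C(7,1)·(6)^1 = 7·6 = 42.
  V_q(n, t) = 1 + 42 = 43.
Step 2: q^n = 7^7 = 823543.
Step 3: Hamming bound ⌊q^n / V_q(n,t)⌋ = ⌊823543/43⌋ = 19152.
Step 4: Compare |C| = 14308 to 19152: satisfied.
The claimed |C| lies below the Hamming bound.


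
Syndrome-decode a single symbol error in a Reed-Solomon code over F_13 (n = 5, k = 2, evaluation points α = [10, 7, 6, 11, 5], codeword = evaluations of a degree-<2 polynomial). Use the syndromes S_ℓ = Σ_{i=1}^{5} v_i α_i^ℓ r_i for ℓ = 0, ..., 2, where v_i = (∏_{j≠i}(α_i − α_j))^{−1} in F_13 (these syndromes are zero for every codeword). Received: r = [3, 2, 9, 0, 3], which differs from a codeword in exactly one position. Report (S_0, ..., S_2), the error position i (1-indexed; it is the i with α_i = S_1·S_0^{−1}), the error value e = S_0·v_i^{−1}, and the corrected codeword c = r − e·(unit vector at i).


S = (7, 5, 11), error at position 1, error magnitude e = 9, c = [7, 2, 9, 0, 3].

Step 1: column multipliers v_i = (∏_{j≠i}(α_i − α_j))^{−1} mod 13.
  i = 1 (α = 10): (10−7)(10−6)(10−11)(10−5) = 3·4·(−1)·5 = −60 ≡ 5, so v_1 = 5^{−1} = 8 (mod 13).
  i = 2 (α = 7): (7−10)(7−6)(7−11)(7−5) = (−3)·1·(−4)·2 = 24 ≡ 11, so v_2 = 11^{−1} = 6 (mod 13).
  i = 3 (α = 6): (6−10)(6−7)(6−11)(6−5) = (−4)·(−1)·(−5)·1 = −20 ≡ 6, so v_3 = 6^{−1} = 11 (mod 13).
  i = 4 (α = 11): (11−10)(11−7)(11−6)(11−5) = 1·4·5·6 = 120 ≡ 3, so v_4 = 3^{−1} = 9 (mod 13).
  i = 5 (α = 5): (5−10)(5−7)(5−6)(5−11) = (−5)·(−2)·(−1)·(−6) = 60 ≡ 8, so v_5 = 8^{−1} = 5 (mod 13).
  v = [8, 6, 11, 9, 5].
Step 2: syndromes of r = [3, 2, 9, 0, 3] (all sums mod 13).
  S_0 = Σ v_i r_i = 8·3 + 6·2 + 11·9 + 9·0 + 5·3 = 150 ≡ 7.
  S_1 = Σ v_i α_i r_i = 8·10·3 + 6·7·2 + 11·6·9 + 9·11·0 + 5·5·3 = 993 ≡ 5.
  α_i^2 mod 13 = [9, 10, 10, 4, 12].
  S_2 = Σ v_i α_i^2 r_i = 8·9·3 + 6·10·2 + 11·10·9 + 9·4·0 + 5·12·3 = 1506 ≡ 11.
  S = (7, 5, 11) ≠ 0, so r is not a codeword (an error is present).
Step 3: locate the error. For a single error e at position i, S_ℓ = v_i·e·α_i^ℓ, so α_err = S_1/S_0.
  S_0^{−1} = 7^{−1} = 2 (mod 13), so α_err = 5·2 = 10 ≡ 10 = α_1. Error position i = 1.
  Consistency check: S_2/S_1 = 11·8 = 88 ≡ 10 = α_err ✓ (single-error assumption holds).
Step 4: error magnitude e = S_0/v_1 = S_0·∏_{j≠1}(α_1 − α_j) = 7·5 = 35 ≡ 9 (mod 13).
Step 5: correct position 1: c_1 = r_1 − e = 3 − 9 ≡ 7 (mod 13). Hence c = [7, 2, 9, 0, 3].
  Check: interpolating c through the α_i gives m(x) = 12 + 6·x (degree < 2) with m(α_i) = c_i for every i, so c is indeed a codeword.


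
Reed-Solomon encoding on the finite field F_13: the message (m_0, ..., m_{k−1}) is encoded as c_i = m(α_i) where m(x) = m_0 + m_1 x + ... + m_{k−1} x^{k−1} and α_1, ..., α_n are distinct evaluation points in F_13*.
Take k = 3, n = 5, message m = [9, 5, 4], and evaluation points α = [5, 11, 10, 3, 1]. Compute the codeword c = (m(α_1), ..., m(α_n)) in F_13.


c = [4, 2, 4, 8, 5]

Message polynomial: m(x) = 9 + 5·x + 4·x^2 (mod 13).
For each evaluation point α_i, compute m(α_i) mod 13:
  α_1 = 5: Horner steps 4 → 12 → 4, so m(5) = 4.
  α_2 = 11: Horner steps 4 → 10 → 2, so m(11) = 2.
  α_3 = 10: Horner steps 4 → 6 → 4, so m(10) = 4.
  α_4 = 3: Horner steps 4 → 4 → 8, so m(3) = 8.
  α_5 = 1: Horner steps 4 → 9 → 5, so m(1) = 5.
Codeword c = [4, 2, 4, 8, 5] ∈ F_13^5.


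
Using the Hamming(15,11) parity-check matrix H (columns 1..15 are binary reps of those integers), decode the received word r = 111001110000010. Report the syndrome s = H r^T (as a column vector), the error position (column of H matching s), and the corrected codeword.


s = (0, 1, 1, 1)^T, error position = 7, corrected codeword c = 111001010000010

Compute s = H r^T mod 2 one row at a time:
  s_1 = 1 + 0 + 0 + 0 + 0 + 0 + 1 + 0 = 2 ≡ 0 (mod 2).
  s_2 = 0 + 0 + 1 + 1 + 0 + 0 + 1 + 0 = 3 ≡ 1 (mod 2).
  s_3 = 1 + 1 + 1 + 1 + 0 + 0 + 1 + 0 = 5 ≡ 1 (mod 2).
  s_4 = 1 + 1 + 0 + 1 + 0 + 0 + 0 + 0 = 3 ≡ 1 (mod 2).
s = (0, 1, 1, 1)^T — this equals column 7 of H (binary 0111), so error is at position 7.
Correct: flip bit 7 of r = 111001110000010 to get c = 111001010000010.


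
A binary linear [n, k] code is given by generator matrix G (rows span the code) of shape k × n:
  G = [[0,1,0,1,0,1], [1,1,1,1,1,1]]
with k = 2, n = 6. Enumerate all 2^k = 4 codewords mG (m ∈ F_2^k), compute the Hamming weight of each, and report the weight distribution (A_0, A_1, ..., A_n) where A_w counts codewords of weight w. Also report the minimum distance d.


Weight distribution: A_0 = 1, A_3 = 2, A_6 = 1. Minimum distance d = 3.

Enumerate all 2^2 = 4 messages m ∈ F_2^2.
For each, compute codeword c = mG in F_2^6, then tally its weight.
  m = 00 → c = 000000, weight = 0.
  m = 10 → c = 010101, weight = 3.
  m = 01 → c = 111111, weight = 6.
  m = 11 → c = 101010, weight = 3.
Tally weights:
  weight 0: 1 codewords.
  weight 3: 2 codewords.
  weight 6: 1 codewords.
Minimum distance d = smallest w > 0 with A_w > 0 = 3.
Sanity: Σ A_w = 4 = 2^2 = 4 ✓.


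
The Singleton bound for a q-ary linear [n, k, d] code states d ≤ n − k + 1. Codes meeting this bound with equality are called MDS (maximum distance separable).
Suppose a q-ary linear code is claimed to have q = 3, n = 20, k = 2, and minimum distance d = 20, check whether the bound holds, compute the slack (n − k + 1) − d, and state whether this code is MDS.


Singleton RHS = n − k + 1 = 19, slack = -1, bound violated (no such code; not MDS).

Singleton bound: d ≤ n − k + 1.
Here n = 20, k = 2, so n − k + 1 = 19.
Given d = 20, check d ≤ 19: NO.
Slack = (n − k + 1) − d = -1.
The slack is negative: d = 20 exceeds n − k + 1 = 19 by 1, so the Singleton bound is violated and no linear [20, 2, 20]_3 code can exist. In particular it is not MDS (MDS requires d = n − k + 1 exactly).
Description: the claimed parameters are [20, 2, 20]_3; such a code would be impossible (violates the Singleton bound).


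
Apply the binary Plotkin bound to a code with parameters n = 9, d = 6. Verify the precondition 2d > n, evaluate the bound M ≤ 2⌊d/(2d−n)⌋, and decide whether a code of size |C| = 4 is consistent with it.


Plotkin bound M ≤ 4; given |C| = 4 ≤ bound (satisfied).

Check applicability: 2d = 12, n = 9.
2d − n = 3 > 0, so Plotkin applies.
Compute d/(2d−n) = 6/3 ≈ 2.0000.
⌊d/(2d−n)⌋ = 2.
Plotkin bound: M ≤ 2·2 = 4.
Given |C| = 4, check: satisfied.
This |C| is at the Plotkin bound.


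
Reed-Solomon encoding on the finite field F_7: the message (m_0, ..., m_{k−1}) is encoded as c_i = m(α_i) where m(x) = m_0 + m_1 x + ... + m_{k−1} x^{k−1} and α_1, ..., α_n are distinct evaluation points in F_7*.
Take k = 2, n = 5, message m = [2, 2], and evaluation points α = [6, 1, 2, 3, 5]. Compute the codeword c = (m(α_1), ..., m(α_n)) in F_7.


c = [0, 4, 6, 1, 5]

Message polynomial: m(x) = 2 + 2·x (mod 7).
For each evaluation point α_i, compute m(α_i) mod 7:
  α_1 = 6: Horner steps 2 → 0, so m(6) = 0.
  α_2 = 1: Horner steps 2 → 4, so m(1) = 4.
  α_3 = 2: Horner steps 2 → 6, so m(2) = 6.
  α_4 = 3: Horner steps 2 → 1, so m(3) = 1.
  α_5 = 5: Horner steps 2 → 5, so m(5) = 5.
Codeword c = [0, 4, 6, 1, 5] ∈ F_7^5.


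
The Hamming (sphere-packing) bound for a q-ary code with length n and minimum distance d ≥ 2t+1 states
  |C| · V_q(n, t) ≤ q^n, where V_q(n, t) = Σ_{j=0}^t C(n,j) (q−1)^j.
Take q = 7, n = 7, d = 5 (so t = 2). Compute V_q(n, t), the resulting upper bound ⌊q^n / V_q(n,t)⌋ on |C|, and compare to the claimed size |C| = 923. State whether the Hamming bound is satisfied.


V_q(n, t) = 799, q^n = 823543, Hamming bound = 1030, |C| = 923 ≤ bound (satisfied).

Step 1: Compute V_q(n, t) = Σ_{j=0}^2 C(n, j) (q−1)^j.
  j = 0: C(7,0)·(6)^0 = 1·1 = 1.
  j = 1: C(7,1)·(6)^1 = 7·6 = 42.
  j = 2: C(7,2)·(6)^2 = 21·36 = 756.
  V_q(n, t) = 1 + 42 + 756 = 799.
Step 2: q^n = 7^7 = 823543.
Step 3: Hamming bound ⌊q^n / V_q(n,t)⌋ = ⌊823543/799⌋ = 1030.
Step 4: Compare |C| = 923 to 1030: satisfied.
The claimed |C| lies below the Hamming bound.


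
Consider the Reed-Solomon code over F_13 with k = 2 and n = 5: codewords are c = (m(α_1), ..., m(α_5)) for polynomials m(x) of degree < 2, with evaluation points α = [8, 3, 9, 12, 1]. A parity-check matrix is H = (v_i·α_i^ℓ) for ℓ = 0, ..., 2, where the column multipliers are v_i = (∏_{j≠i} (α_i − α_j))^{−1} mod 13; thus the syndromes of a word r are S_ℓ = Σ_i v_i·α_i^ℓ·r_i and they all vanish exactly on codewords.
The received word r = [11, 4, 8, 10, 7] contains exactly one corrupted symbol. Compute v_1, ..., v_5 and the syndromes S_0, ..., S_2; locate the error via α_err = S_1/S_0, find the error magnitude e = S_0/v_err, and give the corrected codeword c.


S = (6, 9, 7), error at position 1, error magnitude e = 8, c = [3, 4, 8, 10, 7].

Step 1: column multipliers v_i = (∏_{j≠i}(α_i − α_j))^{−1} mod 13.
  i = 1 (α = 8): (8−3)(8−9)(8−12)(8−1) = 5·(−1)·(−4)·7 = 140 ≡ 10, so v_1 = 10^{−1} = 4 (mod 13).
  i = 2 (α = 3): (3−8)(3−9)(3−12)(3−1) = (−5)·(−6)·(−9)·2 = −540 ≡ 6, so v_2 = 6^{−1} = 11 (mod 13).
  i = 3 (α = 9): (9−8)(9−3)(9−12)(9−1) = 1·6·(−3)·8 = −144 ≡ 12, so v_3 = 12^{−1} = 12 (mod 13).
  i = 4 (α = 12): (12−8)(12−3)(12−9)(12−1) = 4·9·3·11 = 1188 ≡ 5, so v_4 = 5^{−1} = 8 (mod 13).
  i = 5 (α = 1): (1−8)(1−3)(1−9)(1−12) = (−7)·(−2)·(−8)·(−11) = 1232 ≡ 10, so v_5 = 10^{−1} = 4 (mod 13).
  v = [4, 11, 12, 8, 4].
Step 2: syndromes of r = [11, 4, 8, 10, 7] (all sums mod 13).
  S_0 = Σ v_i r_i = 4·11 + 11·4 + 12·8 + 8·10 + 4·7 = 292 ≡ 6.
  S_1 = Σ v_i α_i r_i = 4·8·11 + 11·3·4 + 12·9·8 + 8·12·10 + 4·1·7 = 2336 ≡ 9.
  α_i^2 mod 13 = [12, 9, 3, 1, 1].
  S_2 = Σ v_i α_i^2 r_i = 4·12·11 + 11·9·4 + 12·3·8 + 8·1·10 + 4·1·7 = 1320 ≡ 7.
  S = (6, 9, 7) ≠ 0, so r is not a codeword (an error is present).
Step 3: locate the error. For a single error e at position i, S_ℓ = v_i·e·α_i^ℓ, so α_err = S_1/S_0.
  S_0^{−1} = 6^{−1} = 11 (mod 13), so α_err = 9·11 = 99 ≡ 8 = α_1. Error position i = 1.
  Consistency check: S_2/S_1 = 7·3 = 21 ≡ 8 = α_err ✓ (single-error assumption holds).
Step 4: error magnitude e = S_0/v_1 = S_0·∏_{j≠1}(α_1 − α_j) = 6·10 = 60 ≡ 8 (mod 13).
Step 5: correct position 1: c_1 = r_1 − e = 11 − 8 ≡ 3 (mod 13). Hence c = [3, 4, 8, 10, 7].
  Check: interpolating c through the α_i gives m(x) = 2 + 5·x (degree < 2) with m(α_i) = c_i for every i, so c is indeed a codeword.


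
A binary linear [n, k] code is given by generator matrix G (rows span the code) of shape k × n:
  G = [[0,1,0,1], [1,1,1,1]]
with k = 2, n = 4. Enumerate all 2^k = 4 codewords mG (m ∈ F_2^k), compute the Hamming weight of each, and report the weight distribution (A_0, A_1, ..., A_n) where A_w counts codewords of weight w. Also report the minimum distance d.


Weight distribution: A_0 = 1, A_2 = 2, A_4 = 1. Minimum distance d = 2.

Enumerate all 2^2 = 4 messages m ∈ F_2^2.
For each, compute codeword c = mG in F_2^4, then tally its weight.
  m = 00 → c = 0000, weight = 0.
  m = 10 → c = 0101, weight = 2.
  m = 01 → c = 1111, weight = 4.
  m = 11 → c = 1010, weight = 2.
Tally weights:
  weight 0: 1 codewords.
  weight 2: 2 codewords.
  weight 4: 1 codewords.
Minimum distance d = smallest w > 0 with A_w > 0 = 2.
Sanity: Σ A_w = 4 = 2^2 = 4 ✓.


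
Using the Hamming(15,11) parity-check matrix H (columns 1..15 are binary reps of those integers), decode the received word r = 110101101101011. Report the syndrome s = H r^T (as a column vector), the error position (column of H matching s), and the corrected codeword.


s = (1, 0, 0, 0)^T, error position = 8, corrected codeword c = 110101111101011

Compute s = H r^T mod 2 one row at a time:
  s_1 = 0 + 1 + 1 + 0 + 1 + 0 + 1 + 1 = 5 ≡ 1 (mod 2).
  s_2 = 1 + 0 + 1 + 1 + 1 + 0 + 1 + 1 = 6 ≡ 0 (mod 2).
  s_3 = 1 + 0 + 1 + 1 + 1 + 0 + 1 + 1 = 6 ≡ 0 (mod 2).
  s_4 = 1 + 0 + 0 + 1 + 1 + 0 + 0 + 1 = 4 ≡ 0 (mod 2).
s = (1, 0, 0, 0)^T — this equals column 8 of H (binary 1000), so error is at position 8.
Correct: flip bit 8 of r = 110101101101011 to get c = 110101111101011.


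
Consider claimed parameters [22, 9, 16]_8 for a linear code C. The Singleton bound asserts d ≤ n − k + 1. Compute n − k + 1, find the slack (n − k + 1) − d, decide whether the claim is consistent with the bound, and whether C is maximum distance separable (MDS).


Singleton RHS = n − k + 1 = 14, slack = -2, bound violated (no such code; not MDS).

Singleton bound: d ≤ n − k + 1.
Here n = 22, k = 9, so n − k + 1 = 14.
Given d = 16, check d ≤ 14: NO.
Slack = (n − k + 1) − d = -2.
The slack is negative: d = 16 exceeds n − k + 1 = 14 by 2, so the Singleton bound is violated and no linear [22, 9, 16]_8 code can exist. In particular it is not MDS (MDS requires d = n − k + 1 exactly).
Description: the claimed parameters are [22, 9, 16]_8; such a code would be impossible (violates the Singleton bound).


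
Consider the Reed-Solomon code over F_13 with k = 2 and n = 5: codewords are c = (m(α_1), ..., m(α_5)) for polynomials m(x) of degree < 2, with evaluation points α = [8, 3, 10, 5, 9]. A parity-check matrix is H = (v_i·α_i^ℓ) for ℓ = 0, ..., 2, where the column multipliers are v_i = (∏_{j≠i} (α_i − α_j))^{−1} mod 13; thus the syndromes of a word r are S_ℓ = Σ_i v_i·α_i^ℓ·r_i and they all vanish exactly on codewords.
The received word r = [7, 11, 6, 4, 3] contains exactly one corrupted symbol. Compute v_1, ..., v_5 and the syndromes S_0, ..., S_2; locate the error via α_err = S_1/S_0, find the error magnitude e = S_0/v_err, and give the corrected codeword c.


S = (5, 1, 8), error at position 1, error magnitude e = 7, c = [0, 11, 6, 4, 3].

Step 1: column multipliers v_i = (∏_{j≠i}(α_i − α_j))^{−1} mod 13.
  i = 1 (α = 8): (8−3)(8−10)(8−5)(8−9) = 5·(−2)·3·(−1) = 30 ≡ 4, so v_1 = 4^{−1} = 10 (mod 13).
  i = 2 (α = 3): (3−8)(3−10)(3−5)(3−9) = (−5)·(−7)·(−2)·(−6) = 420 ≡ 4, so v_2 = 4^{−1} = 10 (mod 13).
  i = 3 (α = 10): (10−8)(10−3)(10−5)(10−9) = 2·7·5·1 = 70 ≡ 5, so v_3 = 5^{−1} = 8 (mod 13).
  i = 4 (α = 5): (5−8)(5−3)(5−10)(5−9) = (−3)·2·(−5)·(−4) = −120 ≡ 10, so v_4 = 10^{−1} = 4 (mod 13).
  i = 5 (α = 9): (9−8)(9−3)(9−10)(9−5) = 1·6·(−1)·4 = −24 ≡ 2, so v_5 = 2^{−1} = 7 (mod 13).
  v = [10, 10, 8, 4, 7].
Step 2: syndromes of r = [7, 11, 6, 4, 3] (all sums mod 13).
  S_0 = Σ v_i r_i = 10·7 + 10·11 + 8·6 + 4·4 + 7·3 = 265 ≡ 5.
  S_1 = Σ v_i α_i r_i = 10·8·7 + 10·3·11 + 8·10·6 + 4·5·4 + 7·9·3 = 1639 ≡ 1.
  α_i^2 mod 13 = [12, 9, 9, 12, 3].
  S_2 = Σ v_i α_i^2 r_i = 10·12·7 + 10·9·11 + 8·9·6 + 4·12·4 + 7·3·3 = 2517 ≡ 8.
  S = (5, 1, 8) ≠ 0, so r is not a codeword (an error is present).
Step 3: locate the error. For a single error e at position i, S_ℓ = v_i·e·α_i^ℓ, so α_err = S_1/S_0.
  S_0^{−1} = 5^{−1} = 8 (mod 13), so α_err = 1·8 = 8 ≡ 8 = α_1. Error position i = 1.
  Consistency check: S_2/S_1 = 8·1 = 8 ≡ 8 = α_err ✓ (single-error assumption holds).
Step 4: error magnitude e = S_0/v_1 = S_0·∏_{j≠1}(α_1 − α_j) = 5·4 = 20 ≡ 7 (mod 13).
Step 5: correct position 1: c_1 = r_1 − e = 7 − 7 ≡ 0 (mod 13). Hence c = [0, 11, 6, 4, 3].
  Check: interpolating c through the α_i gives m(x) = 2 + 3·x (degree < 2) with m(α_i) = c_i for every i, so c is indeed a codeword.


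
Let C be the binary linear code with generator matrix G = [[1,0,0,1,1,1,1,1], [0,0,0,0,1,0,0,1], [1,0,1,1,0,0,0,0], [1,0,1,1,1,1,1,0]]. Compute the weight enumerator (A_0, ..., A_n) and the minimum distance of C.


Weight distribution: A_0 = 1, A_2 = 3, A_3 = 6, A_4 = 1, A_5 = 2, A_6 = 3. Minimum distance d = 2.

Enumerate all 2^4 = 16 messages m ∈ F_2^4.
For each, compute codeword c = mG in F_2^8, then tally its weight.
  m = 0000 → c = 00000000, weight = 0.
  m = 1000 → c = 10011111, weight = 6.
  m = 0100 → c = 00001001, weight = 2.
  m = 1100 → c = 10010110, weight = 4.
  m = 0010 → c = 10110000, weight = 3.
  m = 1010 → c = 00101111, weight = 5.
  m = 0110 → c = 10111001, weight = 5.
  m = 1110 → c = 00100110, weight = 3.
  m = 0001 → c = 10111110, weight = 6.
  m = 1001 → c = 00100001, weight = 2.
  m = 0101 → c = 10110111, weight = 6.
  m = 1101 → c = 00101000, weight = 2.
  m = 0011 → c = 00001110, weight = 3.
  m = 1011 → c = 10010001, weight = 3.
  m = 0111 → c = 00000111, weight = 3.
  m = 1111 → c = 10011000, weight = 3.
Tally weights:
  weight 0: 1 codewords.
  weight 2: 3 codewords.
  weight 3: 6 codewords.
  weight 4: 1 codewords.
  weight 5: 2 codewords.
  weight 6: 3 codewords.
Minimum distance d = smallest w > 0 with A_w > 0 = 2.
Sanity: Σ A_w = 16 = 2^4 = 16 ✓.


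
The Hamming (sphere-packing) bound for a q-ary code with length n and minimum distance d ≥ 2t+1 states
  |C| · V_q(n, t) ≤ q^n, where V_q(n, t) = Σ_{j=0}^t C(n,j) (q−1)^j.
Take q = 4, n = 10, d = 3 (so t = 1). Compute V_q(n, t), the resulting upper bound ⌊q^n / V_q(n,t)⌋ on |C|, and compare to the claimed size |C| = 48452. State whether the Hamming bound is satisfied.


V_q(n, t) = 31, q^n = 1048576, Hamming bound = 33825, |C| = 48452 > bound (violated).

Step 1: Compute V_q(n, t) = Σ_{j=0}^1 C(n, j) (q−1)^j.
  j = 0: C(10,0)·(3)^0 = 1·1 = 1.
  j = 1: C(10,1)·(3)^1 = 10·3 = 30.
  V_q(n, t) = 1 + 30 = 31.
Step 2: q^n = 4^10 = 1048576.
Step 3: Hamming bound ⌊q^n / V_q(n,t)⌋ = ⌊1048576/31⌋ = 33825.
Step 4: Compare |C| = 48452 to 33825: violated.
The claimed |C| lies above the Hamming bound, so no 4-ary code of length 10 with d ≥ 3 can have 48452 codewords.


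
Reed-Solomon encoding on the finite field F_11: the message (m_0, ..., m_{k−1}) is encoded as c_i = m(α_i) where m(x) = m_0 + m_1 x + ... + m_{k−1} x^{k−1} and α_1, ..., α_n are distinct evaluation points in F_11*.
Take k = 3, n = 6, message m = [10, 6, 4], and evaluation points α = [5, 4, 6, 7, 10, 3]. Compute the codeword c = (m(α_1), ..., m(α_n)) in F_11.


c = [8, 10, 3, 6, 8, 9]

Message polynomial: m(x) = 10 + 6·x + 4·x^2 (mod 11).
For each evaluation point α_i, compute m(α_i) mod 11:
  α_1 = 5: Horner steps 4 → 4 → 8, so m(5) = 8.
  α_2 = 4: Horner steps 4 → 0 → 10, so m(4) = 10.
  α_3 = 6: Horner steps 4 → 8 → 3, so m(6) = 3.
  α_4 = 7: Horner steps 4 → 1 → 6, so m(7) = 6.
  α_5 = 10: Horner steps 4 → 2 → 8, so m(10) = 8.
  α_6 = 3: Horner steps 4 → 7 → 9, so m(3) = 9.
Codeword c = [8, 10, 3, 6, 8, 9] ∈ F_11^6.


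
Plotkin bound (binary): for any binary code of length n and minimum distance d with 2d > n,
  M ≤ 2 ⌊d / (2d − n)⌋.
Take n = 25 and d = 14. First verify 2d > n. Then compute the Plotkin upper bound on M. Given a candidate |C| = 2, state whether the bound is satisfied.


Plotkin bound M ≤ 8; given |C| = 2 ≤ bound (satisfied).

Check applicability: 2d = 28, n = 25.
2d − n = 3 > 0, so Plotkin applies.
Compute d/(2d−n) = 14/3 ≈ 4.6667.
⌊d/(2d−n)⌋ = 4.
Plotkin bound: M ≤ 2·4 = 8.
Given |C| = 2, check: satisfied.
This |C| is below the Plotkin bound.


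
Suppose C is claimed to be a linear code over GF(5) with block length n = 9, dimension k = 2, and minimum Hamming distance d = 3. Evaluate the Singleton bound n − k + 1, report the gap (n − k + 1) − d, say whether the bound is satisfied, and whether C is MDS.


Singleton RHS = n − k + 1 = 8, slack = 5, bound satisfied, not MDS.

Singleton bound: d ≤ n − k + 1.
Here n = 9, k = 2, so n − k + 1 = 8.
Given d = 3, check d ≤ 8: YES.
Slack = (n − k + 1) − d = 5.
The code is NOT MDS (slack = 5 > 0).
Description: the claimed parameters are [9, 2, 3]_5; such a code would be non-MDS.


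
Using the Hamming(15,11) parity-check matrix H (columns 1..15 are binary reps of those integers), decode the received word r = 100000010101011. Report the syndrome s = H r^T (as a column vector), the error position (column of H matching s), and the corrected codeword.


s = (1, 1, 1, 0)^T, error position = 14, corrected codeword c = 100000010101001

Compute s = H r^T mod 2 one row at a time:
  s_1 = 1 + 0 + 1 + 0 + 1 + 0 + 1 + 1 = 5 ≡ 1 (mod 2).
  s_2 = 0 + 0 + 0 + 0 + 1 + 0 + 1 + 1 = 3 ≡ 1 (mod 2).
  s_3 = 0 + 0 + 0 + 0 + 1 + 0 + 1 + 1 = 3 ≡ 1 (mod 2).
  s_4 = 1 + 0 + 0 + 0 + 0 + 0 + 0 + 1 = 2 ≡ 0 (mod 2).
s = (1, 1, 1, 0)^T — this equals column 14 of H (binary 1110), so error is at position 14.
Correct: flip bit 14 of r = 100000010101011 to get c = 100000010101001.


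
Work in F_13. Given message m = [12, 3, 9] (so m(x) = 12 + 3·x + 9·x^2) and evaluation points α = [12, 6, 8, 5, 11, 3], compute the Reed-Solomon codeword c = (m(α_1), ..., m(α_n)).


c = [5, 3, 1, 5, 3, 11]

Message polynomial: m(x) = 12 + 3·x + 9·x^2 (mod 13).
For each evaluation point α_i, compute m(α_i) mod 13:
  α_1 = 12: Horner steps 9 → 7 → 5, so m(12) = 5.
  α_2 = 6: Horner steps 9 → 5 → 3, so m(6) = 3.
  α_3 = 8: Horner steps 9 → 10 → 1, so m(8) = 1.
  α_4 = 5: Horner steps 9 → 9 → 5, so m(5) = 5.
  α_5 = 11: Horner steps 9 → 11 → 3, so m(11) = 3.
  α_6 = 3: Horner steps 9 → 4 → 11, so m(3) = 11.
Codeword c = [5, 3, 1, 5, 3, 11] ∈ F_13^6.
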